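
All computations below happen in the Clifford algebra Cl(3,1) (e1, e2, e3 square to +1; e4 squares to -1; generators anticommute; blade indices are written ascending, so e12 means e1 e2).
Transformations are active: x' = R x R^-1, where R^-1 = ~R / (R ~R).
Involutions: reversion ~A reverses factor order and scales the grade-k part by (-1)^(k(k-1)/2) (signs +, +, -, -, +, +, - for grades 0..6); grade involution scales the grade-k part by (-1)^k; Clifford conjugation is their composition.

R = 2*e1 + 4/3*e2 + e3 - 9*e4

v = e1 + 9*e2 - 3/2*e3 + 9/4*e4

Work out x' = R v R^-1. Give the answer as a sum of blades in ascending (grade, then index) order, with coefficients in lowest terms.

~R = 2*e1 + 4/3*e2 + e3 - 9*e4, and R ~R = -668/9, so R^-1 = ~R / (-668/9).
R v = 131/4 + 50/3*e12 - 4*e13 + 27/2*e14 - 11*e23 + 84*e24 - 45/4*e34
Answer: -1847/668*e1 - 3399/334*e2 + 825/1336*e3 + 7605/1336*e4


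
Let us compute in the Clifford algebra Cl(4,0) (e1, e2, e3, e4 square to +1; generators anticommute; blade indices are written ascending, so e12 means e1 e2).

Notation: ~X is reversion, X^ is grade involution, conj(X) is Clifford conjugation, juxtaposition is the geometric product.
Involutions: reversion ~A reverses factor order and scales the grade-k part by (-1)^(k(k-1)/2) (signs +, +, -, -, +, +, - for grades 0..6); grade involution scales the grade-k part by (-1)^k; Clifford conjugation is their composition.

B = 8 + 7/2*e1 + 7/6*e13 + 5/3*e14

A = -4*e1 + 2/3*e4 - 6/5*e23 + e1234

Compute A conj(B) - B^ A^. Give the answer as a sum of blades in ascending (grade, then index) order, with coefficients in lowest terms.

first term: 14 - 278/9*e1 + 14/3*e3 + 12*e4 + 7/5*e12 + 7/3*e14 - 119/15*e23 - 7/6*e24 + 21/5*e123 - 7/9*e134 + 7/2*e234 + 10*e1234
second term: -14 + 278/9*e1 - 14/3*e3 - 12*e4 + 7/5*e12 + 7/3*e14 - 169/15*e23 + 7/6*e24 + 21/5*e123 - 7/9*e134 - 7/2*e234 + 6*e1234
Answer: 28 - 556/9*e1 + 28/3*e3 + 24*e4 + 10/3*e23 - 7/3*e24 + 7*e234 + 4*e1234


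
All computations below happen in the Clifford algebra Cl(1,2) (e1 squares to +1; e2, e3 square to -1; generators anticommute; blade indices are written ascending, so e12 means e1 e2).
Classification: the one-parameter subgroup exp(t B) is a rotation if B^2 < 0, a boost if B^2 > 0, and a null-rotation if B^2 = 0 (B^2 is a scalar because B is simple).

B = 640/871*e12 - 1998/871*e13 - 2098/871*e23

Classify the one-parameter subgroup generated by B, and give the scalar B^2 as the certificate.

B^2 term by term: the squares give (640/871)^2*(e12)^2 + (-1998/871)^2*(e13)^2 + (-2098/871)^2*(e23)^2 = 409600/758641*(+1) + 3992004/758641*(+1) + 4401604/758641*(-1) = 0 (each basis 2-blade squares to minus the product of its generators' squares); cross terms between blades sharing an index anticommute and cancel. So B^2 = 0.
Answer: null-rotation, certificate B^2 = 0. Note: conjugating B changes its blade decomposition but never the scalar B^2 = 0, whose sign settles the classification.


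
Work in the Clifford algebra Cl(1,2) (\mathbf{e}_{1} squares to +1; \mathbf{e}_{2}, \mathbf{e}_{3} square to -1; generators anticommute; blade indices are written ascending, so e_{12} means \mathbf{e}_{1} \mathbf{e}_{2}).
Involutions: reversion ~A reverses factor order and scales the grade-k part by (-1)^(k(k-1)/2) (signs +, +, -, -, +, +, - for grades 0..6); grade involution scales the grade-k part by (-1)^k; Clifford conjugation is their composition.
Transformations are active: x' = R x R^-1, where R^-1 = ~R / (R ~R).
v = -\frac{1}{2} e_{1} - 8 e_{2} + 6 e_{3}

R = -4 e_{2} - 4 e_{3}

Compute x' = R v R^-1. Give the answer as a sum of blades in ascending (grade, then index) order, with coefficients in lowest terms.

~R = -4 e_{2} - 4 e_{3}, and R ~R = -32, so R^-1 = ~R / (-32).
R v = -8 - 2 e_{12} - 2 e_{13} - 56 e_{23}
Answer: \frac{1}{2} e_{1} + 6 e_{2} - 8 e_{3}


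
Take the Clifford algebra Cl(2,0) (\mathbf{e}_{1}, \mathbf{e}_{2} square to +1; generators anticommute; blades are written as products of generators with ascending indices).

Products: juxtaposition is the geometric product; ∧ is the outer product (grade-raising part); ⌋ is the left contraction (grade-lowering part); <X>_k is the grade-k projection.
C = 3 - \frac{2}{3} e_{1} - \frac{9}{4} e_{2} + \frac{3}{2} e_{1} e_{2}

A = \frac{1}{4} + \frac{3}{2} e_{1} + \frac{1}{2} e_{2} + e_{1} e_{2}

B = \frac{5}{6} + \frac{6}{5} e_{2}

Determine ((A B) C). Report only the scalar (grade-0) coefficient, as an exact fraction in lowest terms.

step 1: \frac{97}{120} + \frac{49}{20} e_{1} + \frac{43}{60} e_{2} + \frac{79}{30} e_{1} e_{2}
step 2: -\frac{229}{48} - \frac{17}{90} e_{1} + \frac{8297}{1440} e_{2} + \frac{367}{90} e_{1} e_{2}
Answer: -\frac{229}{48}


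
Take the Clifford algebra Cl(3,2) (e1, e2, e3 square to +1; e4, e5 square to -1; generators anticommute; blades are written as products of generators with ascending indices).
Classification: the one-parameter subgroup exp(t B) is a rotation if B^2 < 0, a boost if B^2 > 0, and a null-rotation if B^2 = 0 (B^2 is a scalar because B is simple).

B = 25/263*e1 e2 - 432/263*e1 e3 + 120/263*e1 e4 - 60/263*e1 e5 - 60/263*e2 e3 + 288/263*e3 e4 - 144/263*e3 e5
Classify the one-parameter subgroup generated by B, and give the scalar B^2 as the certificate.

B^2 term by term: the squares give (25/263)^2*(e1 e2)^2 + (-432/263)^2*(e1 e3)^2 + (120/263)^2*(e1 e4)^2 + (-60/263)^2*(e1 e5)^2 + (-60/263)^2*(e2 e3)^2 + (288/263)^2*(e3 e4)^2 + (-144/263)^2*(e3 e5)^2 = 625/69169*(-1) + 186624/69169*(-1) + 14400/69169*(+1) + 3600/69169*(+1) + 3600/69169*(-1) + 82944/69169*(+1) + 20736/69169*(+1) = -1 (each basis 2-blade squares to minus the product of its generators' squares); cross terms between blades sharing an index anticommute and cancel; the commuting (index-disjoint) pairs give grade-4 terms 2*c*c'*(blade product), which cancel blade by blade — e1 e2 e3 e4: 14400/69169 - 14400/69169 = 0; e1 e2 e3 e5: -7200/69169 + 7200/69169 = 0; e1 e3 e4 e5: 34560/69169 - 34560/69169 = 0 — confirming B is simple. So B^2 = -1.
Answer: rotation, certificate B^2 = -1. No conjugation can change B^2 = -1; the sign gives the class.


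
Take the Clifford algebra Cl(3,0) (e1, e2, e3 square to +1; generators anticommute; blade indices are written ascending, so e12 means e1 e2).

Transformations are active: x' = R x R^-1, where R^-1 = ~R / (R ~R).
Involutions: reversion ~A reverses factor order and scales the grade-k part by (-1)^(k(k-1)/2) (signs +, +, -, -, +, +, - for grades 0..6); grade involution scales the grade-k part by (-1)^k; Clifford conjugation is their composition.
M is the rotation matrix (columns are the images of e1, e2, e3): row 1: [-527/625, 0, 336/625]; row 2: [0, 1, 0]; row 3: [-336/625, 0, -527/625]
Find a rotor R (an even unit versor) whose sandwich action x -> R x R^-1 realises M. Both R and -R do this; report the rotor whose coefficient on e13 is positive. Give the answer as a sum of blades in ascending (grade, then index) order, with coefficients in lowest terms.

Method: write R = a + b12*e12 + b13*e13 + b23*e23 with a^2 + b12^2 + b13^2 + b23^2 = 1 (so R^-1 = ~R). Expanding the columns R e_j ~R gives tr M = 4a^2 - 1 and, from the antisymmetric part, M21 - M12 = -4a*b12, M13 - M31 = 4a*b13, M32 - M23 = -4a*b23.
Here tr M = -429/625, so a^2 = (1 + tr M)/4 = 49/625 and a = ±7/25. Taking a = 7/25: M21 - M12 = 0, M13 - M31 = 672/625, M32 - M23 = 0, giving b12 = 0, b13 = 24/25, b23 = 0, i.e. R = 7/25 + 24/25*e13.
Its e13 coefficient is already positive.
Answer: 7/25 + 24/25*e13. Note: both R and -R realise this M (trace -429/625); the covering map identifies them, and the e13-coefficient sign is the tie-breaker.


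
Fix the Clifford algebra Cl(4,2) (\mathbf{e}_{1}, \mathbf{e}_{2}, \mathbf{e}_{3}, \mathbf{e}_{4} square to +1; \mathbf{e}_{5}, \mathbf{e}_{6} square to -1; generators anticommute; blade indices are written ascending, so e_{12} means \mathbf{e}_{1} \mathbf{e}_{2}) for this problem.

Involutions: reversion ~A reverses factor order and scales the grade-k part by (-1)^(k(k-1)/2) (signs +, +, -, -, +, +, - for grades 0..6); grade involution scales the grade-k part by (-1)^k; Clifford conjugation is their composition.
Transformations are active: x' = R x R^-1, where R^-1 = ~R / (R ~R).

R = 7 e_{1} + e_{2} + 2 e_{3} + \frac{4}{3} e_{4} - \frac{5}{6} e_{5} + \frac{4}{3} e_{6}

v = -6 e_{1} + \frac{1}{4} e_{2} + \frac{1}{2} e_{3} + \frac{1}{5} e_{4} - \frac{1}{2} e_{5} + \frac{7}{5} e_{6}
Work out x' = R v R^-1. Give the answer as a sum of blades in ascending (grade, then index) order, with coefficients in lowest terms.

~R = 7 e_{1} + e_{2} + 2 e_{3} + \frac{4}{3} e_{4} - \frac{5}{6} e_{5} + \frac{4}{3} e_{6}, and R ~R = \frac{1919}{36}, so R^-1 = ~R / (\frac{1919}{36}).
R v = -\frac{1283}{30} + \frac{31}{4} e_{12} + \frac{31}{2} e_{13} + \frac{47}{5} e_{14} - \frac{17}{2} e_{15} + \frac{89}{5} e_{16} - \frac{2}{15} e_{24} - \frac{7}{24} e_{25} + \frac{16}{15} e_{26} - \frac{4}{15} e_{34} - \frac{7}{12} e_{35} + \frac{32}{15} e_{36} - \frac{1}{2} e_{45} + \frac{8}{5} e_{46} - \frac{1}{2} e_{56}
Answer: -\frac{50202}{9595} e_{1} - \frac{71179}{38380} e_{2} - \frac{71179}{19190} e_{3} - \frac{22447}{9595} e_{4} + \frac{7051}{3838} e_{5} - \frac{33961}{9595} e_{6}


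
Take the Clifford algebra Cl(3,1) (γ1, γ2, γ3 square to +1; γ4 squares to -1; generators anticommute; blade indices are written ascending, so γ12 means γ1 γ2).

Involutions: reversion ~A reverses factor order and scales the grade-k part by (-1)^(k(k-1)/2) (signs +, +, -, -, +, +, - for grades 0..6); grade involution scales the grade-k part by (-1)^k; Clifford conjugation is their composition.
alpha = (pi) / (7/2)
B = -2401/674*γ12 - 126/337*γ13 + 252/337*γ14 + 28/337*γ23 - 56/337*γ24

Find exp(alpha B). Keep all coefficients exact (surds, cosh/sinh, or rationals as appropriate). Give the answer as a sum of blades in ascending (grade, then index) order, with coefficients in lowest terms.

B^2 term by term: the squares give (-2401/674)^2*(γ12)^2 + (-126/337)^2*(γ13)^2 + (252/337)^2*(γ14)^2 + (28/337)^2*(γ23)^2 + (-56/337)^2*(γ24)^2 = 5764801/454276*(-1) + 15876/113569*(-1) + 63504/113569*(+1) + 784/113569*(-1) + 3136/113569*(+1) = -49/4 (each basis 2-blade squares to minus the product of its generators' squares); cross terms between blades sharing an index anticommute and cancel; the commuting (index-disjoint) pairs give grade-4 terms 2*c*c'*(blade product), which cancel blade by blade — γ1234: -14112/113569 + 14112/113569 = 0 — confirming B is simple. So B^2 = -49/4.
B^2 = -49/4 — the negative square puts this in the circular regime; l = 7/2, alpha*l = pi, so exp(alpha B) = cos(pi) + (sin(pi)/(7/2))*B = -1 + (0)*B.
Answer: -1


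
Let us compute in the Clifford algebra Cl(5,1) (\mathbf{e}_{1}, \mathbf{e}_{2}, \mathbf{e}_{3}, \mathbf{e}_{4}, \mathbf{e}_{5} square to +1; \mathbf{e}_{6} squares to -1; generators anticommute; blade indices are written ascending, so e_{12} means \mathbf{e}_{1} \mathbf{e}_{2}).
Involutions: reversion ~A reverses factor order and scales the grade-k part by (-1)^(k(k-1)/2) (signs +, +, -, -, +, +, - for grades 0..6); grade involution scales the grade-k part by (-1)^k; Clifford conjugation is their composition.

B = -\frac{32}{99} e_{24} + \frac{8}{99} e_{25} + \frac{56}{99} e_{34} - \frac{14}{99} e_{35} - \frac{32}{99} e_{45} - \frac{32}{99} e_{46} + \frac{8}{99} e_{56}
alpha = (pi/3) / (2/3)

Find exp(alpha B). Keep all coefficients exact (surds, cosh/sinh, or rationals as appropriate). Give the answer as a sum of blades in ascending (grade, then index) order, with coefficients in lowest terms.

B^2 term by term: the squares give (-\frac{32}{99})^2*(e_{24})^2 + (\frac{8}{99})^2*(e_{25})^2 + (\frac{56}{99})^2*(e_{34})^2 + (-\frac{14}{99})^2*(e_{35})^2 + (-\frac{32}{99})^2*(e_{45})^2 + (-\frac{32}{99})^2*(e_{46})^2 + (\frac{8}{99})^2*(e_{56})^2 = \frac{1024}{9801}*(-1) + \frac{64}{9801}*(-1) + \frac{3136}{9801}*(-1) + \frac{196}{9801}*(-1) + \frac{1024}{9801}*(-1) + \frac{1024}{9801}*(+1) + \frac{64}{9801}*(+1) = -\frac{4}{9} (each basis 2-blade squares to minus the product of its generators' squares); cross terms between blades sharing an index anticommute and cancel; the commuting (index-disjoint) pairs give grade-4 terms 2*c*c'*(blade product), which cancel blade by blade — e_{2345}: -\frac{896}{9801} + \frac{896}{9801} = 0; e_{2456}: -\frac{512}{9801} + \frac{512}{9801} = 0; e_{3456}: \frac{896}{9801} - \frac{896}{9801} = 0 — confirming B is simple. So B^2 = -\frac{4}{9}.
B^2 = -\frac{4}{9} — since the square is negative, the closed form is circular: l = \frac{2}{3}, alpha*l = \frac{\pi}{3}, so exp(alpha B) = cos(\frac{\pi}{3}) + (sin(\frac{\pi}{3})/(\frac{2}{3}))*B = \frac{1}{2} + (\frac{3 \sqrt{3}}{4})*B.
Answer: \frac{1}{2} - \frac{8 \sqrt{3}}{33} e_{24} + \frac{2 \sqrt{3}}{33} e_{25} + \frac{14 \sqrt{3}}{33} e_{34} - \frac{7 \sqrt{3}}{66} e_{35} - \frac{8 \sqrt{3}}{33} e_{45} - \frac{8 \sqrt{3}}{33} e_{46} + \frac{2 \sqrt{3}}{33} e_{56}


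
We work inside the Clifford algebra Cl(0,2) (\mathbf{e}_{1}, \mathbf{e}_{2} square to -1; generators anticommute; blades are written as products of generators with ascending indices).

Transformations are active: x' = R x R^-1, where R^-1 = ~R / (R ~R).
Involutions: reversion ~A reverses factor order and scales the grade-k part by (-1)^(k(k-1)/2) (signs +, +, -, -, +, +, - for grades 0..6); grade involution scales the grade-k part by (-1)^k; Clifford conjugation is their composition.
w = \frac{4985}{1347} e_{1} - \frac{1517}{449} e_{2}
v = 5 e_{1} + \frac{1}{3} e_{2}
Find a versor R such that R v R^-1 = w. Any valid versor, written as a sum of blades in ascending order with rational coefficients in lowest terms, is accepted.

A norm check does it: q(v) = q(w) = -\frac{226}{9}, hence R = v + w = \frac{11720}{1347} e_{1} - \frac{4102}{1347} e_{2} realises the map — parallel part kept, (v - w)/2 negated, v carried to w.
Answer: \frac{11720}{1347} e_{1} - \frac{4102}{1347} e_{2}


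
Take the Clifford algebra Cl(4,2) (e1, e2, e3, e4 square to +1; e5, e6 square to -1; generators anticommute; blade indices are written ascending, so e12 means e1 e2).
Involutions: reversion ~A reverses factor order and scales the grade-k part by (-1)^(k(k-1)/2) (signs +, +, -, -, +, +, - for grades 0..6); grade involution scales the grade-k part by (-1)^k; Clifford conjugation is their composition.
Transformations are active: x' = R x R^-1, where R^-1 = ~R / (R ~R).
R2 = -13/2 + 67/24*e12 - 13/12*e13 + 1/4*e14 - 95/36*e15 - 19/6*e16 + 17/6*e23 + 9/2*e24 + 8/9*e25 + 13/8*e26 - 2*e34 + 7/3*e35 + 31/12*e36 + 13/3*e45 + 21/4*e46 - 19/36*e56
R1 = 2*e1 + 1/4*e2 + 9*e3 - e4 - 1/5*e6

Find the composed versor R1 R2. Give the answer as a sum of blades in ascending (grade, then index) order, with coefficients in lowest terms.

Distribute over the terms of R1 (each basis-blade product reordered to ascending indices, repeated generators contracted through their squares):
(2*e1) R2 = -13*e1 + 67/12*e2 - 13/6*e3 + 1/2*e4 - 95/18*e5 - 19/3*e6 + 17/3*e123 + 9*e124 + 16/9*e125 + 13/4*e126 - 4*e134 + 14/3*e135 + 31/6*e136 + 26/3*e145 + 21/2*e146 - 19/18*e156
(1/4*e2) R2 = -67/96*e1 - 13/8*e2 + 17/24*e3 + 9/8*e4 + 2/9*e5 + 13/32*e6 + 13/48*e123 - 1/16*e124 + 95/144*e125 + 19/24*e126 - 1/2*e234 + 7/12*e235 + 31/48*e236 + 13/12*e245 + 21/16*e246 - 19/144*e256
(9*e3) R2 = 39/4*e1 - 51/2*e2 - 117/2*e3 - 18*e4 + 21*e5 + 93/4*e6 + 201/8*e123 - 9/4*e134 + 95/4*e135 + 57/2*e136 - 81/2*e234 - 8*e235 - 117/8*e236 + 39*e345 + 189/4*e346 - 19/4*e356
(-e4) R2 = 1/4*e1 + 9/2*e2 - 2*e3 + 13/2*e4 - 13/3*e5 - 21/4*e6 - 67/24*e124 + 13/12*e134 - 95/36*e145 - 19/6*e146 - 17/6*e234 + 8/9*e245 + 13/8*e246 + 7/3*e345 + 31/12*e346 + 19/36*e456
(-1/5*e6) R2 = 19/30*e1 - 13/40*e2 - 31/60*e3 - 21/20*e4 + 19/180*e5 + 13/10*e6 - 67/120*e126 + 13/60*e136 - 1/20*e146 + 19/36*e156 - 17/30*e236 - 9/10*e246 - 8/45*e256 + 2/5*e346 - 7/15*e356 - 13/15*e456
Summing the partial products and collecting blades:
Answer: -1471/480*e1 - 521/30*e2 - 2499/40*e3 - 437/40*e4 + 703/60*e5 + 6419/480*e6 + 497/16*e123 + 295/48*e124 + 39/16*e125 + 209/60*e126 - 31/6*e134 + 341/12*e135 + 2033/60*e136 + 217/36*e145 + 437/60*e146 - 19/36*e156 - 263/6*e234 - 89/12*e235 - 3491/240*e236 + 71/36*e245 + 163/80*e246 - 223/720*e256 + 124/3*e345 + 1507/30*e346 - 313/60*e356 - 61/180*e456


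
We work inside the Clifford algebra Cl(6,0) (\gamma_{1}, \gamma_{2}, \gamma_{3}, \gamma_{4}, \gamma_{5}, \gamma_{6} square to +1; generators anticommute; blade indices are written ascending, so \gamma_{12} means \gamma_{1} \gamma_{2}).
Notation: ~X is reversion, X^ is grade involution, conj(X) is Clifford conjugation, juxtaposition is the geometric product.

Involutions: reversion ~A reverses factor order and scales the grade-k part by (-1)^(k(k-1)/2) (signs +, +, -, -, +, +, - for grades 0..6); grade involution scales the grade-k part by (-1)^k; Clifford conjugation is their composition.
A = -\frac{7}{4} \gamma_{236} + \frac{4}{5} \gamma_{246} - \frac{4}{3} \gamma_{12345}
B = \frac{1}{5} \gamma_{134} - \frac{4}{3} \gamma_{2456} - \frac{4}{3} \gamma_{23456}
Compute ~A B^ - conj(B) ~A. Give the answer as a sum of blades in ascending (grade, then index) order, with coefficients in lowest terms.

first term: \frac{16}{15} \gamma_{5} - \frac{16}{9} \gamma_{16} - \frac{4}{15} \gamma_{25} - \frac{16}{15} \gamma_{35} - \frac{7}{3} \gamma_{45} + \frac{16}{9} \gamma_{136} - \frac{7}{3} \gamma_{345} + \frac{4}{25} \gamma_{1236} + \frac{7}{20} \gamma_{1246}
second term: -\frac{16}{15} \gamma_{5} + \frac{16}{9} \gamma_{16} + \frac{4}{15} \gamma_{25} - \frac{16}{15} \gamma_{35} - \frac{7}{3} \gamma_{45} - \frac{16}{9} \gamma_{136} - \frac{7}{3} \gamma_{345} - \frac{4}{25} \gamma_{1236} - \frac{7}{20} \gamma_{1246}
Answer: \frac{32}{15} \gamma_{5} - \frac{32}{9} \gamma_{16} - \frac{8}{15} \gamma_{25} + \frac{32}{9} \gamma_{136} + \frac{8}{25} \gamma_{1236} + \frac{7}{10} \gamma_{1246}


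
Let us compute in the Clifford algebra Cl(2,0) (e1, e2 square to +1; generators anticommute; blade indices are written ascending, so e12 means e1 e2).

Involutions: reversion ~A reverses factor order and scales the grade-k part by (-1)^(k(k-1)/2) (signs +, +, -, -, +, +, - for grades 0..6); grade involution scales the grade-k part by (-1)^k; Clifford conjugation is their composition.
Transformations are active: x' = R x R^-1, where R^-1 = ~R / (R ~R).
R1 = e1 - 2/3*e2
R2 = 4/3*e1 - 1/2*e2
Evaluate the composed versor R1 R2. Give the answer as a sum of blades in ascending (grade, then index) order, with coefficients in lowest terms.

Distribute over the terms of R1 (each basis-blade product reordered to ascending indices, repeated generators contracted through their squares):
(e1) R2 = 4/3 - 1/2*e12
(-2/3*e2) R2 = 1/3 + 8/9*e12
Summing the partial products and collecting blades:
Answer: 5/3 + 7/18*e12


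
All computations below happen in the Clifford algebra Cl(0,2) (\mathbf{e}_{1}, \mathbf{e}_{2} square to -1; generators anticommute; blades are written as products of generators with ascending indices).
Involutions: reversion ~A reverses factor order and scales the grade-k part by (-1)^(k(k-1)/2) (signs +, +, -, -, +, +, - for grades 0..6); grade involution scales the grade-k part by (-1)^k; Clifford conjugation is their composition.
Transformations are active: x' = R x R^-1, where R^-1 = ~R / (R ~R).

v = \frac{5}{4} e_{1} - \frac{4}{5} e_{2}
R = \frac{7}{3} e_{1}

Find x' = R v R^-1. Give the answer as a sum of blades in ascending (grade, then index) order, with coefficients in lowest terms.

~R = \frac{7}{3} e_{1}, and R ~R = -\frac{49}{9}, so R^-1 = ~R / (-\frac{49}{9}).
R v = -\frac{35}{12} - \frac{28}{15} e_{1} e_{2}
Answer: \frac{5}{4} e_{1} + \frac{4}{5} e_{2}


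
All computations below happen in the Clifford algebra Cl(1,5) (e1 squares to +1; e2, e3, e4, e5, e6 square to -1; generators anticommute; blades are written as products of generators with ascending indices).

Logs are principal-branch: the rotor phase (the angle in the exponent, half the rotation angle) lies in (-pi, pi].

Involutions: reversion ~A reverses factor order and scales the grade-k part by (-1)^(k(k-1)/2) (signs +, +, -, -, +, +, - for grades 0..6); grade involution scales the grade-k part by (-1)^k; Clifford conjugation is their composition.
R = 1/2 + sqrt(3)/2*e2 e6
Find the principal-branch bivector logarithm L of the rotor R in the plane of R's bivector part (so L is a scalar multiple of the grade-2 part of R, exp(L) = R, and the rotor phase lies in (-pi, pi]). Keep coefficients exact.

The scalar part of R is 1/2, which fixes the principal-branch rotor phase; the unit plane is then the bivector part divided by the sine of that phase, and L is that plane scaled by the phase.
Concretely: cos(phase) = 1/2 gives phase = ±pi/3, and since phase/sin(phase) is even the sign is immaterial: L = (phase/sin(phase)) * <R>_2 = (2*sqrt(3)*pi/9) * <R>_2.
Answer: pi/3*e2 e6


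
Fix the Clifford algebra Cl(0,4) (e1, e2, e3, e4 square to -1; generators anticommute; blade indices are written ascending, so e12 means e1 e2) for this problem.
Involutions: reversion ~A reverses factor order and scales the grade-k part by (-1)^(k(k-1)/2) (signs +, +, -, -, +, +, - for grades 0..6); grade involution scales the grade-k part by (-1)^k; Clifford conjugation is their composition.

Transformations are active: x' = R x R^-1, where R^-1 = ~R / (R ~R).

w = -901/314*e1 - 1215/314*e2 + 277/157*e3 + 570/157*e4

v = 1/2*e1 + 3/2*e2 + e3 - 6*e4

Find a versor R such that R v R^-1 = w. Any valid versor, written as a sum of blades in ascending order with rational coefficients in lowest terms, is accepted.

Since q(v) = q(w) = -79/2, the sum R = v + w = -372/157*e1 - 372/157*e2 + 434/157*e3 - 372/157*e4 does the job whenever invertible.
Answer: -372/157*e1 - 372/157*e2 + 434/157*e3 - 372/157*e4


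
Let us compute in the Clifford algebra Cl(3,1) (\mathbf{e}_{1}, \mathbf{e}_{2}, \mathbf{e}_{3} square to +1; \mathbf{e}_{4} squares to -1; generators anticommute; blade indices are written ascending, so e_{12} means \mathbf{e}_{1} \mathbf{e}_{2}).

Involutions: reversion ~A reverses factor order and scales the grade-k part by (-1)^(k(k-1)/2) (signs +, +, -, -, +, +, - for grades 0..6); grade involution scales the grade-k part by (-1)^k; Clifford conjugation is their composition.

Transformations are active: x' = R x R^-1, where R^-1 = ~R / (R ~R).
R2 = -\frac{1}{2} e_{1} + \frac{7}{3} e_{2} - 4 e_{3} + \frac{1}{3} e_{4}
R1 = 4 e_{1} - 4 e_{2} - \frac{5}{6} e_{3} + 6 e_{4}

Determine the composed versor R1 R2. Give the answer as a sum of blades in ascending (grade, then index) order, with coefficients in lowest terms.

Distribute over the terms of R1 (each basis-blade product reordered to ascending indices, repeated generators contracted through their squares):
(4 e_{1}) R2 = -2 + \frac{28}{3} e_{12} - 16 e_{13} + \frac{4}{3} e_{14}
(-4 e_{2}) R2 = -\frac{28}{3} - 2 e_{12} + 16 e_{23} - \frac{4}{3} e_{24}
(-\frac{5}{6} e_{3}) R2 = \frac{10}{3} - \frac{5}{12} e_{13} + \frac{35}{18} e_{23} - \frac{5}{18} e_{34}
(6 e_{4}) R2 = -2 + 3 e_{14} - 14 e_{24} + 24 e_{34}
Summing the partial products and collecting blades:
Answer: -10 + \frac{22}{3} e_{12} - \frac{197}{12} e_{13} + \frac{13}{3} e_{14} + \frac{323}{18} e_{23} - \frac{46}{3} e_{24} + \frac{427}{18} e_{34}


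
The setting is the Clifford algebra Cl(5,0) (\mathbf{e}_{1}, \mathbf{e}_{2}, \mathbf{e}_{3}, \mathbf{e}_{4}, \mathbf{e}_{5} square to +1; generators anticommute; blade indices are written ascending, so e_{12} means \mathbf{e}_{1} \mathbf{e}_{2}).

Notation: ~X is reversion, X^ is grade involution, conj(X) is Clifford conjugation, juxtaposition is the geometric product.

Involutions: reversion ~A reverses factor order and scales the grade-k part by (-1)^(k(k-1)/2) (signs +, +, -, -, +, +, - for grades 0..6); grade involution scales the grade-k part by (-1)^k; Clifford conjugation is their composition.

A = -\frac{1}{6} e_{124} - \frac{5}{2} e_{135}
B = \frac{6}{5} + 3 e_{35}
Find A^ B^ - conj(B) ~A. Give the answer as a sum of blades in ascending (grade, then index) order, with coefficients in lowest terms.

first term: -\frac{15}{2} e_{1} + \frac{1}{5} e_{124} + 3 e_{135} - \frac{1}{2} e_{12345}
second term: \frac{15}{2} e_{1} + \frac{1}{5} e_{124} + 3 e_{135} + \frac{1}{2} e_{12345}
Answer: -15 e_{1} - e_{12345}


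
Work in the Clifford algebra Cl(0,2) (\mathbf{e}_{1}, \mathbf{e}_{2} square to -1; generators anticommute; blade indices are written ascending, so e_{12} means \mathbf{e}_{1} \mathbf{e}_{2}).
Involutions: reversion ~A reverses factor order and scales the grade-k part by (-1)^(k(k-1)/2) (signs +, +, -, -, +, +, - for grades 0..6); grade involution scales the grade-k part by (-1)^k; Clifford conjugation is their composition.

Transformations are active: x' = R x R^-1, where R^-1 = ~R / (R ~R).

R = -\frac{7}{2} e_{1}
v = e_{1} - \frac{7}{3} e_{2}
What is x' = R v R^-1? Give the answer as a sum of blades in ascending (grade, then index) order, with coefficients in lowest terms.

~R = -\frac{7}{2} e_{1}, and R ~R = -\frac{49}{4}, so R^-1 = ~R / (-\frac{49}{4}).
R v = \frac{7}{2} + \frac{49}{6} e_{12}
Answer: e_{1} + \frac{7}{3} e_{2}


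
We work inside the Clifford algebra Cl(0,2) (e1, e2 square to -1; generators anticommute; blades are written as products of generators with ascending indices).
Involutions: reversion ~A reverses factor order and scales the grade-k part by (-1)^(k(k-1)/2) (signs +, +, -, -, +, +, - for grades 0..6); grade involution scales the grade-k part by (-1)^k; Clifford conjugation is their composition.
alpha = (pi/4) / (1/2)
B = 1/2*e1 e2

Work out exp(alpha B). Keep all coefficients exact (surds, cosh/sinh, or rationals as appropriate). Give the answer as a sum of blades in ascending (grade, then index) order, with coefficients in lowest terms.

B^2 = (1/2)^2*(e1 e2)^2 = 1/4*(-1) = -1/4 (a basis 2-blade squares to minus the product of its generators' squares).
B^2 = -1/4 — the series telescopes trigonometrically here: l = 1/2, alpha*l = pi/4, so exp(alpha B) = cos(pi/4) + (sin(pi/4)/(1/2))*B = sqrt(2)/2 + (sqrt(2))*B.
Answer: sqrt(2)/2 + sqrt(2)/2*e1 e2


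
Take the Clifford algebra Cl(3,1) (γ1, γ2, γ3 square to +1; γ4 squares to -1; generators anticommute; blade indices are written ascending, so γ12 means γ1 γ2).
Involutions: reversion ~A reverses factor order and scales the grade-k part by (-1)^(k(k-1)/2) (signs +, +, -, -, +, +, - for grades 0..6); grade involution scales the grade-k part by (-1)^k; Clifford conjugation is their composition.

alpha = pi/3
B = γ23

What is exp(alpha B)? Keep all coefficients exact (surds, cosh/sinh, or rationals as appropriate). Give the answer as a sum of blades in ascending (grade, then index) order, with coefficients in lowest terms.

B^2 = (1)^2*(γ23)^2 = 1*(-1) = -1 (a basis 2-blade squares to minus the product of its generators' squares).
B^2 = -1 — the negative square puts this in the circular regime; l = 1, alpha*l = pi/3, so exp(alpha B) = cos(pi/3) + (sin(pi/3)/1)*B = 1/2 + (sqrt(3)/2)*B.
Answer: 1/2 + sqrt(3)/2*γ23


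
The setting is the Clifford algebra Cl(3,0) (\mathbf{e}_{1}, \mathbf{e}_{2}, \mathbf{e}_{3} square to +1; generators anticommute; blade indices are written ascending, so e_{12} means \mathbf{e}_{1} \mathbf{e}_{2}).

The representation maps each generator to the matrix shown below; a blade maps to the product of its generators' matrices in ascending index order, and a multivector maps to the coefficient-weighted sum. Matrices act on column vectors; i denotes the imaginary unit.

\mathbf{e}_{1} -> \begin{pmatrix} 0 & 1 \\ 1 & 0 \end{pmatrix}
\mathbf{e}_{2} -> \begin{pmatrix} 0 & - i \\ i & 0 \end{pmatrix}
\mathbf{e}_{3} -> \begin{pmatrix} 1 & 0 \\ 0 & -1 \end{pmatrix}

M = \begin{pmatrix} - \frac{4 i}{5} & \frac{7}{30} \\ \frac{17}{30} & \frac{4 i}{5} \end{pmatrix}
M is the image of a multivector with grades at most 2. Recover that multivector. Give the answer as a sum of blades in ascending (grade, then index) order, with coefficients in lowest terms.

Method: 1, rho(e_{1}), rho(e_{2}), rho(e_{3}) form a trace-orthogonal basis of the 2x2 complex matrices (tr(X Y) = 2 if X = Y, else 0), so M = m0*1 + m1*rho(e_{1}) + m2*rho(e_{2}) + m3*rho(e_{3}) with m0 = tr(M)/2 = 0, m1 = tr(M rho(e_{1}))/2 = \frac{2}{5}, m2 = tr(M rho(e_{2}))/2 = - \frac{i}{6}, m3 = tr(M rho(e_{3}))/2 = - \frac{4 i}{5}.
Multiplying table entries, the bivector images are rho(e_{12}) = i*rho(e_{3}), rho(e_{13}) = -i*rho(e_{2}), rho(e_{23}) = i*rho(e_{1}); with real blade coefficients the real parts of m0..m3 are the coefficients of 1, e_{1}, e_{2}, e_{3} and the imaginary parts give the bivectors (e_{23}: Im m1, e_{13}: -Im m2, e_{12}: Im m3).
Answer: \frac{2}{5} e_{1} - \frac{4}{5} e_{12} + \frac{1}{6} e_{13}


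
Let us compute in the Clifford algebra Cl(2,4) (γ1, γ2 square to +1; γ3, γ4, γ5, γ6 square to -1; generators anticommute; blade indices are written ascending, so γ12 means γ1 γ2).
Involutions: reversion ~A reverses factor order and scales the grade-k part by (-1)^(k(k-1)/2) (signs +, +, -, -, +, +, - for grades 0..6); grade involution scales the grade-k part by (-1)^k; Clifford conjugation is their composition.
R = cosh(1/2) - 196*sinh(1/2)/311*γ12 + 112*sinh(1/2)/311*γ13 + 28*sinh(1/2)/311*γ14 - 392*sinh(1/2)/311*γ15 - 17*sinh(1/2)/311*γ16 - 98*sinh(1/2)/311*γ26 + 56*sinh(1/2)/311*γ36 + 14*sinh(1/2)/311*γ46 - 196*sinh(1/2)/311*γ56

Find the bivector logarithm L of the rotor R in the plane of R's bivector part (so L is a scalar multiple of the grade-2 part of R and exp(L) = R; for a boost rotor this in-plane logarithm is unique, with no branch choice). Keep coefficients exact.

The scalar part of R is cosh(1/2), giving the rapidity magnitude (cosh is even); the bivector part supplies orientation, its quotient by sinh of the rapidity is the plane, and L = rapidity * plane — unique in that plane, since flipping both signs leaves L unchanged.
Concretely: cosh(rapidity) = cosh(1/2) gives rapidity = ±1/2, and since rapidity/sinh(rapidity) is even the sign is immaterial: L = (rapidity/sinh(rapidity)) * <R>_2 = (1/(2*sinh(1/2))) * <R>_2.
Answer: -98/311*γ12 + 56/311*γ13 + 14/311*γ14 - 196/311*γ15 - 17/622*γ16 - 49/311*γ26 + 28/311*γ36 + 7/311*γ46 - 98/311*γ56


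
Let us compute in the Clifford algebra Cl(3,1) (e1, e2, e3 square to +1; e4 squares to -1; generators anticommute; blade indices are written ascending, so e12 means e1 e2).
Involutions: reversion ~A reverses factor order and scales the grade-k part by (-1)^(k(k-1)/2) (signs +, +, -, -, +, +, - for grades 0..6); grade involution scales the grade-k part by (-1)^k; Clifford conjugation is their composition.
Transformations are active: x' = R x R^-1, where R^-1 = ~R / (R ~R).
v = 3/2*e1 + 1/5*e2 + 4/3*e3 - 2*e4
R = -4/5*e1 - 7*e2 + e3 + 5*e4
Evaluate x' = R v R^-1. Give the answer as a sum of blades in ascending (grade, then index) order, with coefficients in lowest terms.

~R = -4/5*e1 - 7*e2 + e3 + 5*e4, and R ~R = 641/25, so R^-1 = ~R / (641/25).
R v = 131/15 + 517/50*e12 - 77/30*e13 - 59/10*e14 - 143/15*e23 + 13*e24 - 26/3*e34
Answer: -7865/3846*e1 - 47773/9615*e2 - 418/641*e3 + 10396/1923*e4


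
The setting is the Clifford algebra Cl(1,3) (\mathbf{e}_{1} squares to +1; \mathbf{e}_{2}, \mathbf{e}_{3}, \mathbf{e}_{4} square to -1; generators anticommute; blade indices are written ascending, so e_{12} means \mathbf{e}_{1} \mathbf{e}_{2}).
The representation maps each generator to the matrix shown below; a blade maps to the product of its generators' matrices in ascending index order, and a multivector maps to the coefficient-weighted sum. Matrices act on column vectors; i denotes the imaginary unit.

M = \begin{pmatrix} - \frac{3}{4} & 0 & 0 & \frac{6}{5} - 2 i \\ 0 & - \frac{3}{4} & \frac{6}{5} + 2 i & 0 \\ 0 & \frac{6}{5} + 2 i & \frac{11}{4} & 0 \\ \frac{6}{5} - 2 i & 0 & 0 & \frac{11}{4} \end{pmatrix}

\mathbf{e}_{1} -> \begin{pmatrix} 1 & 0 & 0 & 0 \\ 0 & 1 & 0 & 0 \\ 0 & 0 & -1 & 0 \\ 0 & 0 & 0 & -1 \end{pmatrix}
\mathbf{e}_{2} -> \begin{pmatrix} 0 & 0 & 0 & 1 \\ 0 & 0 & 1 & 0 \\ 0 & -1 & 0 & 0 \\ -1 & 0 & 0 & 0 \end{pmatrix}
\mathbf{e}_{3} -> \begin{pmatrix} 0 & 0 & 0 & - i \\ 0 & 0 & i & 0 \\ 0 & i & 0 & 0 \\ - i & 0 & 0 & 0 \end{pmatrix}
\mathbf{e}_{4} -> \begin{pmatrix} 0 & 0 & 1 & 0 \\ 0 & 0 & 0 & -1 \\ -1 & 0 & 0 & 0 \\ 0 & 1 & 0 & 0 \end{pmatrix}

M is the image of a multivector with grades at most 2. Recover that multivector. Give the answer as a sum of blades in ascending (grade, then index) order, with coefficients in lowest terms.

Method: the blade images are trace-orthogonal — tr(rho(e_A) rho(e_B)^-1) = 4 if A = B and 0 otherwise — and rho(e_A)^-1 = (e_A)^2 * rho(e_A) with (e_A)^2 = +1 or -1, so the coefficient of e_A in the preimage is (e_A)^2 * tr(M rho(e_A))/4.
Nonzero projections over blades of grade <= 2: 1: (1)^2 = +1, tr(M 1) = 4, coefficient 1; e_{1}: (e_{1})^2 = +1, tr(M rho(e_{1})) = -7, coefficient -\frac{7}{4}; e_{3}: (e_{3})^2 = -1, tr(M rho(e_{3})) = -8, coefficient 2; e_{12}: (e_{12})^2 = +1, tr(M rho(e_{12})) = \frac{24}{5}, coefficient \frac{6}{5}. Every other blade of grade <= 2 projects to 0.
Answer: 1 - \frac{7}{4} e_{1} + 2 e_{3} + \frac{6}{5} e_{12}


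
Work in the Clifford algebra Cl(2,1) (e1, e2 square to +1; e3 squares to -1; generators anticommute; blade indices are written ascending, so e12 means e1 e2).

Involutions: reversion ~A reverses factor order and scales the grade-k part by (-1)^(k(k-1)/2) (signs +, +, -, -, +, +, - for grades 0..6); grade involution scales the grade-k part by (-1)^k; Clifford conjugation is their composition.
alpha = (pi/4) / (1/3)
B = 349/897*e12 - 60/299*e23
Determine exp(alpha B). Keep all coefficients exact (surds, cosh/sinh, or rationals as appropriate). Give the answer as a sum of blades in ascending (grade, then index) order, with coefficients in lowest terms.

B^2 term by term: the squares give (349/897)^2*(e12)^2 + (-60/299)^2*(e23)^2 = 121801/804609*(-1) + 3600/89401*(+1) = -1/9 (each basis 2-blade squares to minus the product of its generators' squares); cross terms between blades sharing an index anticommute and cancel. So B^2 = -1/9.
B^2 = -1/9 — circular case — the even/odd split gives cos and sin: l = 1/3, alpha*l = pi/4, so exp(alpha B) = cos(pi/4) + (sin(pi/4)/(1/3))*B = sqrt(2)/2 + (3*sqrt(2)/2)*B.
Answer: sqrt(2)/2 + 349*sqrt(2)/598*e12 - 90*sqrt(2)/299*e23


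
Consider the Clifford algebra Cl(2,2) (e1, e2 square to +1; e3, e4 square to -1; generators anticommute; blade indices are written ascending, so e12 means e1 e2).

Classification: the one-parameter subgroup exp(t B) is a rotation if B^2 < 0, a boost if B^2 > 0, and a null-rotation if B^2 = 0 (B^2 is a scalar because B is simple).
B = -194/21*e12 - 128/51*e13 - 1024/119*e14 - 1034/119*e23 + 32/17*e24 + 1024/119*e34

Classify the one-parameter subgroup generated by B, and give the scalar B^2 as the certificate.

B^2 term by term: the squares give (-194/21)^2*(e12)^2 + (-128/51)^2*(e13)^2 + (-1024/119)^2*(e14)^2 + (-1034/119)^2*(e23)^2 + (32/17)^2*(e24)^2 + (1024/119)^2*(e34)^2 = 37636/441*(-1) + 16384/2601*(+1) + 1048576/14161*(+1) + 1069156/14161*(+1) + 1024/289*(+1) + 1048576/14161*(-1) = 0 (each basis 2-blade squares to minus the product of its generators' squares); cross terms between blades sharing an index anticommute and cancel; the commuting (index-disjoint) pairs give grade-4 terms 2*c*c'*(blade product), which cancel blade by blade — e1234: -397312/2499 + 8192/867 + 2117632/14161 = 0 — confirming B is simple. So B^2 = 0.
Answer: null-rotation, certificate B^2 = 0. B^2 = 0 is basis-independent, so its sign is the whole story.


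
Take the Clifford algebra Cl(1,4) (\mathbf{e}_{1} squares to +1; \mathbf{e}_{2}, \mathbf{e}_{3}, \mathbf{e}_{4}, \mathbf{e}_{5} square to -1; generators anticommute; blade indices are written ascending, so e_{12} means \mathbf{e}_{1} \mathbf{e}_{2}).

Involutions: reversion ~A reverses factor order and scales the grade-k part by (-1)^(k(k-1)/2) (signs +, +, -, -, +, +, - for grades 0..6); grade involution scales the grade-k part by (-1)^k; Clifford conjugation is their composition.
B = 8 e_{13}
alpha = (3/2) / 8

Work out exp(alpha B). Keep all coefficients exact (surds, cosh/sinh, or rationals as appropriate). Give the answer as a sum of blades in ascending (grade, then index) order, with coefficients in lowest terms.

B^2 = (8)^2*(e_{13})^2 = 64*(+1) = 64 (a basis 2-blade squares to minus the product of its generators' squares).
B^2 = 64 — since the square is positive, the closed form is hyperbolic: l = 8, alpha*l = \frac{3}{2}, so exp(alpha B) = cosh(\frac{3}{2}) + (sinh(\frac{3}{2})/8)*B = \cosh{\left(\frac{3}{2} \right)} + (\frac{\sinh{\left(\frac{3}{2} \right)}}{8})*B.
Answer: \cosh{\left(\frac{3}{2} \right)} + \sinh{\left(\frac{3}{2} \right)} e_{13}


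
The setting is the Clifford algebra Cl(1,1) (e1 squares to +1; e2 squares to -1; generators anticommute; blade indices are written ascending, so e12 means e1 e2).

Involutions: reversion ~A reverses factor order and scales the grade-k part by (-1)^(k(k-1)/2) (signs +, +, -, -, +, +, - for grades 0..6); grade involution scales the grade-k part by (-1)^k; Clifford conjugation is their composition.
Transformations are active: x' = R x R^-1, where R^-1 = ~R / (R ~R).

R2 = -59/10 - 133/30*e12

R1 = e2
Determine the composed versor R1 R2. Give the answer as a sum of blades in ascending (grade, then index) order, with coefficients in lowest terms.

Distribute over the terms of R1 (each basis-blade product reordered to ascending indices, repeated generators contracted through their squares):
(e2) R2 = -133/30*e1 - 59/10*e2
Answer: -133/30*e1 - 59/10*e2


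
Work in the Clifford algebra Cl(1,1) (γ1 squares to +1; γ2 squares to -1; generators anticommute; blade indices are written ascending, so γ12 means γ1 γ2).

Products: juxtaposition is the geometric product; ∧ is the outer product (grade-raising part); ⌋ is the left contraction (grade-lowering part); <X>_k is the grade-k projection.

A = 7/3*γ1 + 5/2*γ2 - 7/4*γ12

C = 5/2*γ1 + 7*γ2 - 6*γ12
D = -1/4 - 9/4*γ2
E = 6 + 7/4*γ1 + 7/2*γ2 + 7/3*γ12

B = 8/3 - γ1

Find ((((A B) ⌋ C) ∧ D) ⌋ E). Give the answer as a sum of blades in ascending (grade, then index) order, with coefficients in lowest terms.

step 1: -7/3 + 56/9*γ1 + 59/12*γ2 - 13/6*γ12
step 2: -211/36 - 106/3*γ1 - 161/3*γ2 + 14*γ12
step 3: 211/144 + 53/6*γ1 + 1277/48*γ2 + 76*γ12
step 4: 3471/32 + 4137/64*γ1 + 2471/96*γ2 + 1477/432*γ12
Answer: 3471/32 + 4137/64*γ1 + 2471/96*γ2 + 1477/432*γ12


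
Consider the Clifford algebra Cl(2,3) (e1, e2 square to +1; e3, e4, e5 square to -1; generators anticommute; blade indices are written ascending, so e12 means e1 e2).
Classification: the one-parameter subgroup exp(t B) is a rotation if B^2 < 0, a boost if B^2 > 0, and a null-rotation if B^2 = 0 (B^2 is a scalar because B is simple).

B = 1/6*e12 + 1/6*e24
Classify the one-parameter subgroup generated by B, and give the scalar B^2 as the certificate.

B^2 term by term: the squares give (1/6)^2*(e12)^2 + (1/6)^2*(e24)^2 = 1/36*(-1) + 1/36*(+1) = 0 (each basis 2-blade squares to minus the product of its generators' squares); cross terms between blades sharing an index anticommute and cancel. So B^2 = 0.
Answer: null-rotation, certificate B^2 = 0. No conjugation can change B^2 = 0; the sign gives the class.


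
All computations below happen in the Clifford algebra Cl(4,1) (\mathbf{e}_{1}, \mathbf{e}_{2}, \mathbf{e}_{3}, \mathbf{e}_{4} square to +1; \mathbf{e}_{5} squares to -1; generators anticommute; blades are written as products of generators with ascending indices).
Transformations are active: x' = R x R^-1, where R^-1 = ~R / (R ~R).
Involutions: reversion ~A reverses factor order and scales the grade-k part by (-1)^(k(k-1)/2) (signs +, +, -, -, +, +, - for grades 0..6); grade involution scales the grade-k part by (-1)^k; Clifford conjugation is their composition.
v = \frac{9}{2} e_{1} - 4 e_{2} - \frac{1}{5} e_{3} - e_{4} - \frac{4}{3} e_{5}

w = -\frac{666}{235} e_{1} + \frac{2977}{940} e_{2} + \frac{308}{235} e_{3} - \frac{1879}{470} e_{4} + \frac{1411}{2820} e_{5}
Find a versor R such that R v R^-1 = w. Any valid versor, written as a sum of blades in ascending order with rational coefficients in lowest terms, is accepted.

The midline construction: v and w both square to \frac{31961}{900}, so reflecting in their sum \frac{783}{470} e_{1} - \frac{783}{940} e_{2} + \frac{261}{235} e_{3} - \frac{2349}{470} e_{4} - \frac{783}{940} e_{5} exchanges them.
Answer: \frac{783}{470} e_{1} - \frac{783}{940} e_{2} + \frac{261}{235} e_{3} - \frac{2349}{470} e_{4} - \frac{783}{940} e_{5}
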